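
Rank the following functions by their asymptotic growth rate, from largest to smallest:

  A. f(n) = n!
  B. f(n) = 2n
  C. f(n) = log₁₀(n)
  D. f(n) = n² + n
A > D > B > C

Comparing growth rates:
A = n! is O(n!)
D = n² + n is O(n²)
B = 2n is O(n)
C = log₁₀(n) is O(log n)

Therefore, the order from fastest to slowest is: A > D > B > C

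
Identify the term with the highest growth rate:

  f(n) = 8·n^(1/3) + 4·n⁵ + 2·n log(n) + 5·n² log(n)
4·n⁵

Looking at each term:
  - 8·n^(1/3) is O(n^(1/3))
  - 4·n⁵ is O(n⁵)
  - 2·n log(n) is O(n log n)
  - 5·n² log(n) is O(n² log n)

The term 4·n⁵ (O(n⁵)) grows fastest and dominates all others.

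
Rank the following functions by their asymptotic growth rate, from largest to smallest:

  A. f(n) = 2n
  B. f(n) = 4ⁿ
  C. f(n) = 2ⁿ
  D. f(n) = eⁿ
B > D > C > A

Comparing growth rates:
B = 4ⁿ is O(4ⁿ)
D = eⁿ is O(eⁿ)
C = 2ⁿ is O(2ⁿ)
A = 2n is O(n)

Therefore, the order from fastest to slowest is: B > D > C > A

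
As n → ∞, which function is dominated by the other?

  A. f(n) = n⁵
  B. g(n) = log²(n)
B

f(n) = n⁵ is O(n⁵), while g(n) = log²(n) is O(log² n).
Since O(log² n) grows slower than O(n⁵), g(n) is dominated.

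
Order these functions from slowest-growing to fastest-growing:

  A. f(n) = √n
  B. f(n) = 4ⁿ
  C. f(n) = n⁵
A < C < B

Comparing growth rates:
A = √n is O(√n)
C = n⁵ is O(n⁵)
B = 4ⁿ is O(4ⁿ)

Therefore, the order from slowest to fastest is: A < C < B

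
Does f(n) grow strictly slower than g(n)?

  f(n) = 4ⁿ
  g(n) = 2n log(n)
False

f(n) = 4ⁿ is O(4ⁿ), and g(n) = 2n log(n) is O(n log n).
Since O(4ⁿ) grows faster than or equal to O(n log n), f(n) = o(g(n)) is false.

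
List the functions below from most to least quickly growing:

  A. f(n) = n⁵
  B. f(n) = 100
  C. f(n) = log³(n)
A > C > B

Comparing growth rates:
A = n⁵ is O(n⁵)
C = log³(n) is O(log³ n)
B = 100 is O(1)

Therefore, the order from fastest to slowest is: A > C > B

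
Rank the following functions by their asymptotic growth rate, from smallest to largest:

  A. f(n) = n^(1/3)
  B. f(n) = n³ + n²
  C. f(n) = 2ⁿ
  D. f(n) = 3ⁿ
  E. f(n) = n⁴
A < B < E < C < D

Comparing growth rates:
A = n^(1/3) is O(n^(1/3))
B = n³ + n² is O(n³)
E = n⁴ is O(n⁴)
C = 2ⁿ is O(2ⁿ)
D = 3ⁿ is O(3ⁿ)

Therefore, the order from slowest to fastest is: A < B < E < C < D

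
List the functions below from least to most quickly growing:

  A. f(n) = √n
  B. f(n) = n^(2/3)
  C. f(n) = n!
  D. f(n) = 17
D < A < B < C

Comparing growth rates:
D = 17 is O(1)
A = √n is O(√n)
B = n^(2/3) is O(n^(2/3))
C = n! is O(n!)

Therefore, the order from slowest to fastest is: D < A < B < C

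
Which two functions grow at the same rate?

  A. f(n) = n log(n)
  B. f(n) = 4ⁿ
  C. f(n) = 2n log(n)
A and C

Examining each function:
  A. n log(n) is O(n log n)
  B. 4ⁿ is O(4ⁿ)
  C. 2n log(n) is O(n log n)

Functions A and C both have the same complexity class.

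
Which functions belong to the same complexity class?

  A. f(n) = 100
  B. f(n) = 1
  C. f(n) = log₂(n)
A and B

Examining each function:
  A. 100 is O(1)
  B. 1 is O(1)
  C. log₂(n) is O(log n)

Functions A and B both have the same complexity class.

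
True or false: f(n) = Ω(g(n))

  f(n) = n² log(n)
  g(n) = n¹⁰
False

f(n) = n² log(n) is O(n² log n), and g(n) = n¹⁰ is O(n¹⁰).
Since O(n² log n) grows slower than O(n¹⁰), f(n) = Ω(g(n)) is false.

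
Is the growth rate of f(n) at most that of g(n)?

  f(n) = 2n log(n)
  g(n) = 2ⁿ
True

f(n) = 2n log(n) is O(n log n), and g(n) = 2ⁿ is O(2ⁿ).
Since O(n log n) ⊆ O(2ⁿ) (f grows no faster than g), f(n) = O(g(n)) is true.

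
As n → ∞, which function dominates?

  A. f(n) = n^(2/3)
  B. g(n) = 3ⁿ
B

f(n) = n^(2/3) is O(n^(2/3)), while g(n) = 3ⁿ is O(3ⁿ).
Since O(3ⁿ) grows faster than O(n^(2/3)), g(n) dominates.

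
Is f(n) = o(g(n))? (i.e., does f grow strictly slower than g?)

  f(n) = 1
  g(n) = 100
False

f(n) = 1 is O(1), and g(n) = 100 is O(1).
Since they have the same growth rate, f(n) = o(g(n)) is false.
(f = o(g) requires f to grow strictly slower, not equal.)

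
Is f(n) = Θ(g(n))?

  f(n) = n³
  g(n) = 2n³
True

f(n) = n³ and g(n) = 2n³ are both O(n³).
Since they have the same asymptotic growth rate, f(n) = Θ(g(n)) is true.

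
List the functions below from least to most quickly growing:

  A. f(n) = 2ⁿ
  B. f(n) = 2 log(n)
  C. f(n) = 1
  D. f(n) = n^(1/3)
C < B < D < A

Comparing growth rates:
C = 1 is O(1)
B = 2 log(n) is O(log n)
D = n^(1/3) is O(n^(1/3))
A = 2ⁿ is O(2ⁿ)

Therefore, the order from slowest to fastest is: C < B < D < A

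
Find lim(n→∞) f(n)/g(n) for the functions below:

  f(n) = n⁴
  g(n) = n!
0

Since n⁴ (O(n⁴)) grows slower than n! (O(n!)),
the ratio f(n)/g(n) → 0 as n → ∞.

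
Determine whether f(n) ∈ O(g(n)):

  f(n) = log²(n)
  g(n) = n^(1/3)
True

f(n) = log²(n) is O(log² n), and g(n) = n^(1/3) is O(n^(1/3)).
Since O(log² n) ⊆ O(n^(1/3)) (f grows no faster than g), f(n) = O(g(n)) is true.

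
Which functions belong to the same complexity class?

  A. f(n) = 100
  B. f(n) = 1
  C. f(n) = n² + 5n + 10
A and B

Examining each function:
  A. 100 is O(1)
  B. 1 is O(1)
  C. n² + 5n + 10 is O(n²)

Functions A and B both have the same complexity class.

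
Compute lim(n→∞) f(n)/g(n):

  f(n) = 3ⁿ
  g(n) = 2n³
∞

Since 3ⁿ (O(3ⁿ)) grows faster than 2n³ (O(n³)),
the ratio f(n)/g(n) → ∞ as n → ∞.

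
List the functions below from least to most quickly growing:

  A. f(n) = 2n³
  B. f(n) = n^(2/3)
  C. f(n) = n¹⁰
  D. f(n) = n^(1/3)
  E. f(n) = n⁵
D < B < A < E < C

Comparing growth rates:
D = n^(1/3) is O(n^(1/3))
B = n^(2/3) is O(n^(2/3))
A = 2n³ is O(n³)
E = n⁵ is O(n⁵)
C = n¹⁰ is O(n¹⁰)

Therefore, the order from slowest to fastest is: D < B < A < E < C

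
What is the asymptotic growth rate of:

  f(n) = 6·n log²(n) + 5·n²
Θ(n²)

Order the terms by growth rate: 6·n log²(n) ≺ 5·n².
The fastest-growing term 5·n² dominates as n → ∞; dropping its constant factor gives Θ(n²).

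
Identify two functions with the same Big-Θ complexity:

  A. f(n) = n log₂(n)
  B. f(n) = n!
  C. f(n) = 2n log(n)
A and C

Examining each function:
  A. n log₂(n) is O(n log n)
  B. n! is O(n!)
  C. 2n log(n) is O(n log n)

Functions A and C both have the same complexity class.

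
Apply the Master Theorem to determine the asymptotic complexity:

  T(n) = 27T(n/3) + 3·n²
Θ(n³)

Master Theorem: a = 27, b = 3, f(n) = 3·n².
Compute the critical exponent d = log₃(27) = 3.
Compare f(n) = Θ(n²) against n^d:
  k = 2 < d = 3, so f(n) = O(n^(d-ε)) — Case 1.
  The recursion cost dominates: T(n) = Θ(n^d) = Θ(n³).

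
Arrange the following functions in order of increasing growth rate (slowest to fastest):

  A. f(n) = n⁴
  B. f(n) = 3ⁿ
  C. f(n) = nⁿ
A < B < C

Comparing growth rates:
A = n⁴ is O(n⁴)
B = 3ⁿ is O(3ⁿ)
C = nⁿ is O(nⁿ)

Therefore, the order from slowest to fastest is: A < B < C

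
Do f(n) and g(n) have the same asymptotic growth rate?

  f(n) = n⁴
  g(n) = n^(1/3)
False

f(n) = n⁴ is O(n⁴), and g(n) = n^(1/3) is O(n^(1/3)).
Since they have different growth rates, f(n) = Θ(g(n)) is false.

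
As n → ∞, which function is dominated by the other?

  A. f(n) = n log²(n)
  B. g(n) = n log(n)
B

f(n) = n log²(n) is O(n log² n), while g(n) = n log(n) is O(n log n).
Since O(n log n) grows slower than O(n log² n), g(n) is dominated.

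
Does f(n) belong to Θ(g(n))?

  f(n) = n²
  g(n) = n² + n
True

f(n) = n² and g(n) = n² + n are both O(n²).
Since they have the same asymptotic growth rate, f(n) = Θ(g(n)) is true.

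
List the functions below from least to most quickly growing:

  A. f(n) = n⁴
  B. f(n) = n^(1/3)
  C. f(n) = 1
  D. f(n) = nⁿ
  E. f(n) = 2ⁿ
C < B < A < E < D

Comparing growth rates:
C = 1 is O(1)
B = n^(1/3) is O(n^(1/3))
A = n⁴ is O(n⁴)
E = 2ⁿ is O(2ⁿ)
D = nⁿ is O(nⁿ)

Therefore, the order from slowest to fastest is: C < B < A < E < D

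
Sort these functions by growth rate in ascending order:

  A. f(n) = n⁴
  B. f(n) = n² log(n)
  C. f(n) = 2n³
B < C < A

Comparing growth rates:
B = n² log(n) is O(n² log n)
C = 2n³ is O(n³)
A = n⁴ is O(n⁴)

Therefore, the order from slowest to fastest is: B < C < A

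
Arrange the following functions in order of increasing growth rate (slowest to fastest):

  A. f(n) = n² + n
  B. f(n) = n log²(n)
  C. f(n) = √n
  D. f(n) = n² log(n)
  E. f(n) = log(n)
E < C < B < A < D

Comparing growth rates:
E = log(n) is O(log n)
C = √n is O(√n)
B = n log²(n) is O(n log² n)
A = n² + n is O(n²)
D = n² log(n) is O(n² log n)

Therefore, the order from slowest to fastest is: E < C < B < A < D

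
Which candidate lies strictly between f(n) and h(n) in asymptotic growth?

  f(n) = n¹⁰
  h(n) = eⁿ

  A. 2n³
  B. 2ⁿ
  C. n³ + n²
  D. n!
B

We need g(n) with n¹⁰ = o(g(n)) and g(n) = o(eⁿ), i.e. O(n¹⁰) ≺ g ≺ O(eⁿ).
Check each option:
  A. 2n³ — O(n³) does not grow strictly faster than f(n)
  B. 2ⁿ — O(2ⁿ) is strictly between O(n¹⁰) and O(eⁿ) ✓
  C. n³ + n² — O(n³) does not grow strictly faster than f(n)
  D. n! — O(n!) does not grow strictly slower than h(n)

Only option B (2ⁿ) lies strictly between.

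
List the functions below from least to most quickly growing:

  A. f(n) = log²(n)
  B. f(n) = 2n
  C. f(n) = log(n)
C < A < B

Comparing growth rates:
C = log(n) is O(log n)
A = log²(n) is O(log² n)
B = 2n is O(n)

Therefore, the order from slowest to fastest is: C < A < B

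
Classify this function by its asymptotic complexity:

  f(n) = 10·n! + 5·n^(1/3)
O(n!)

The dominant term in 10·n! + 5·n^(1/3) is 10·n!, which is Θ(n!).
Lower-order terms (5·n^(1/3)) are asymptotically negligible.
Constants are absorbed, so the tightest bound is O(n!).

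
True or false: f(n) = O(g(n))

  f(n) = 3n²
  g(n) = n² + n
True

f(n) = 3n² and g(n) = n² + n are both O(n²).
Big-O permits equal growth rates (f ≤ c·g for some c), so f(n) = O(g(n)) is true.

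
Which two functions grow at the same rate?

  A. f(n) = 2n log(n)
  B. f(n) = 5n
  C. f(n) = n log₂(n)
A and C

Examining each function:
  A. 2n log(n) is O(n log n)
  B. 5n is O(n)
  C. n log₂(n) is O(n log n)

Functions A and C both have the same complexity class.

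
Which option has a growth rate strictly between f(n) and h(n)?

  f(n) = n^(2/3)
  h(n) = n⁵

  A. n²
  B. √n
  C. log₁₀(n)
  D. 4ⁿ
A

We need g(n) with n^(2/3) = o(g(n)) and g(n) = o(n⁵), i.e. O(n^(2/3)) ≺ g ≺ O(n⁵).
Check each option:
  A. n² — O(n²) is strictly between O(n^(2/3)) and O(n⁵) ✓
  B. √n — O(√n) does not grow strictly faster than f(n)
  C. log₁₀(n) — O(log n) does not grow strictly faster than f(n)
  D. 4ⁿ — O(4ⁿ) does not grow strictly slower than h(n)

Only option A (n²) lies strictly between.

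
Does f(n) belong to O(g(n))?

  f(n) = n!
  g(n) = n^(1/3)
False

f(n) = n! is O(n!), and g(n) = n^(1/3) is O(n^(1/3)).
Since O(n!) grows faster than O(n^(1/3)), f(n) = O(g(n)) is false.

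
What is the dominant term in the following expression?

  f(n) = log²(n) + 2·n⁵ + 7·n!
7·n!

Looking at each term:
  - log²(n) is O(log² n)
  - 2·n⁵ is O(n⁵)
  - 7·n! is O(n!)

The term 7·n! (O(n!)) grows fastest and dominates all others.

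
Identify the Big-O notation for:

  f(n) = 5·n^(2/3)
O(n^(2/3))

The dominant term in 5·n^(2/3) is 5·n^(2/3), which is Θ(n^(2/3)).
Constants are absorbed, so the tightest bound is O(n^(2/3)).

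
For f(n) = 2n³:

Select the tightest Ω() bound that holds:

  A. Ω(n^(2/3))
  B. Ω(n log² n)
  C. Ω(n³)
C

f(n) = 2n³ is Ω(n³).
All listed options are valid Big-Ω bounds (lower bounds),
but Ω(n³) is the tightest (largest valid bound).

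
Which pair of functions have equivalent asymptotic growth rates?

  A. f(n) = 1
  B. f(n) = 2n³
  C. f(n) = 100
A and C

Examining each function:
  A. 1 is O(1)
  B. 2n³ is O(n³)
  C. 100 is O(1)

Functions A and C both have the same complexity class.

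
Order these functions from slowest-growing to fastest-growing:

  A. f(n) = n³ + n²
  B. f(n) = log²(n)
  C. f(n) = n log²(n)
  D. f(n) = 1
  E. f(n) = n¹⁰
D < B < C < A < E

Comparing growth rates:
D = 1 is O(1)
B = log²(n) is O(log² n)
C = n log²(n) is O(n log² n)
A = n³ + n² is O(n³)
E = n¹⁰ is O(n¹⁰)

Therefore, the order from slowest to fastest is: D < B < C < A < E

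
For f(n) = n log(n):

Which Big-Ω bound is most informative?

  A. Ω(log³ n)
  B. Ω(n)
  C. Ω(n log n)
C

f(n) = n log(n) is Ω(n log n).
All listed options are valid Big-Ω bounds (lower bounds),
but Ω(n log n) is the tightest (largest valid bound).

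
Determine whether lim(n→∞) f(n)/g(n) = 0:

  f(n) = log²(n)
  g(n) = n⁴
True

f(n) = log²(n) is O(log² n), and g(n) = n⁴ is O(n⁴).
Since O(log² n) grows strictly slower than O(n⁴), f(n) = o(g(n)) is true.
This means lim(n→∞) f(n)/g(n) = 0.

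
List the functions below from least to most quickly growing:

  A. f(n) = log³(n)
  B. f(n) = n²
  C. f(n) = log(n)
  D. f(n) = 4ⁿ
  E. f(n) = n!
C < A < B < D < E

Comparing growth rates:
C = log(n) is O(log n)
A = log³(n) is O(log³ n)
B = n² is O(n²)
D = 4ⁿ is O(4ⁿ)
E = n! is O(n!)

Therefore, the order from slowest to fastest is: C < A < B < D < E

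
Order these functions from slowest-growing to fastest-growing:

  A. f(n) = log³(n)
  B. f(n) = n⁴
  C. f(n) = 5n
A < C < B

Comparing growth rates:
A = log³(n) is O(log³ n)
C = 5n is O(n)
B = n⁴ is O(n⁴)

Therefore, the order from slowest to fastest is: A < C < B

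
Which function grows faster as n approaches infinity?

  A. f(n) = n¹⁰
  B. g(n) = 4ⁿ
B

f(n) = n¹⁰ is O(n¹⁰), while g(n) = 4ⁿ is O(4ⁿ).
Since O(4ⁿ) grows faster than O(n¹⁰), g(n) dominates.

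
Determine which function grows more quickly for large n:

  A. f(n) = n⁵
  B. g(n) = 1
A

f(n) = n⁵ is O(n⁵), while g(n) = 1 is O(1).
Since O(n⁵) grows faster than O(1), f(n) dominates.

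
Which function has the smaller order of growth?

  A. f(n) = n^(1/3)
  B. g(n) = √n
A

f(n) = n^(1/3) is O(n^(1/3)), while g(n) = √n is O(√n).
Since O(n^(1/3)) grows slower than O(√n), f(n) is dominated.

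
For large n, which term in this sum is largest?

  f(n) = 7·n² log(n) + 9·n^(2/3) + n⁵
n⁵

Looking at each term:
  - 7·n² log(n) is O(n² log n)
  - 9·n^(2/3) is O(n^(2/3))
  - n⁵ is O(n⁵)

The term n⁵ (O(n⁵)) grows fastest and dominates all others.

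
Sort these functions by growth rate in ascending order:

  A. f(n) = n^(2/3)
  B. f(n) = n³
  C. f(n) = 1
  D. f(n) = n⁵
C < A < B < D

Comparing growth rates:
C = 1 is O(1)
A = n^(2/3) is O(n^(2/3))
B = n³ is O(n³)
D = n⁵ is O(n⁵)

Therefore, the order from slowest to fastest is: C < A < B < D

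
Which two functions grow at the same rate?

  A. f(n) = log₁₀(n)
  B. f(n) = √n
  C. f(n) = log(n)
A and C

Examining each function:
  A. log₁₀(n) is O(log n)
  B. √n is O(√n)
  C. log(n) is O(log n)

Functions A and C both have the same complexity class.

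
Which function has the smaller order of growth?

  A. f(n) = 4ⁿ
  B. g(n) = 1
B

f(n) = 4ⁿ is O(4ⁿ), while g(n) = 1 is O(1).
Since O(1) grows slower than O(4ⁿ), g(n) is dominated.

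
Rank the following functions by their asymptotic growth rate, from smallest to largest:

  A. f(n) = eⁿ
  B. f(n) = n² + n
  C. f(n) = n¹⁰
B < C < A

Comparing growth rates:
B = n² + n is O(n²)
C = n¹⁰ is O(n¹⁰)
A = eⁿ is O(eⁿ)

Therefore, the order from slowest to fastest is: B < C < A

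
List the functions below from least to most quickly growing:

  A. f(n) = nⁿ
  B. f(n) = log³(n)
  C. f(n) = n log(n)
B < C < A

Comparing growth rates:
B = log³(n) is O(log³ n)
C = n log(n) is O(n log n)
A = nⁿ is O(nⁿ)

Therefore, the order from slowest to fastest is: B < C < A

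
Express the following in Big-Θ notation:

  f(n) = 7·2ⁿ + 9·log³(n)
Θ(2ⁿ)

Order the terms by growth rate: 9·log³(n) ≺ 7·2ⁿ.
The fastest-growing term 7·2ⁿ dominates as n → ∞; dropping its constant factor gives Θ(2ⁿ).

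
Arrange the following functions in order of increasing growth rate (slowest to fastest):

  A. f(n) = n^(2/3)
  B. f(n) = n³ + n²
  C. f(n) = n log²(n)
A < C < B

Comparing growth rates:
A = n^(2/3) is O(n^(2/3))
C = n log²(n) is O(n log² n)
B = n³ + n² is O(n³)

Therefore, the order from slowest to fastest is: A < C < B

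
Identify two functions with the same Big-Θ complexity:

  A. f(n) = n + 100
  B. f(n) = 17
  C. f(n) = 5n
A and C

Examining each function:
  A. n + 100 is O(n)
  B. 17 is O(1)
  C. 5n is O(n)

Functions A and C both have the same complexity class.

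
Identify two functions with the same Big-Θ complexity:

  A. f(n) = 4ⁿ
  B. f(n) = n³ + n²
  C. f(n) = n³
B and C

Examining each function:
  A. 4ⁿ is O(4ⁿ)
  B. n³ + n² is O(n³)
  C. n³ is O(n³)

Functions B and C both have the same complexity class.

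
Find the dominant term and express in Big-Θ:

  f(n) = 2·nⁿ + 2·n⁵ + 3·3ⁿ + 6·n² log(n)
Θ(nⁿ)

Order the terms by growth rate: 6·n² log(n) ≺ 2·n⁵ ≺ 3·3ⁿ ≺ 2·nⁿ.
The fastest-growing term 2·nⁿ dominates as n → ∞; dropping its constant factor gives Θ(nⁿ).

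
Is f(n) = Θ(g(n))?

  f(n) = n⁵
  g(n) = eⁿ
False

f(n) = n⁵ is O(n⁵), and g(n) = eⁿ is O(eⁿ).
Since they have different growth rates, f(n) = Θ(g(n)) is false.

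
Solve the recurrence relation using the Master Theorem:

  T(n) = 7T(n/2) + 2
Θ(n^log₂(7))

Master Theorem: a = 7, b = 2, f(n) = 2.
Compute the critical exponent d = log₂(7) = 2.807.
Compare f(n) = Θ(1) against n^d:
  k = 0 < d = 2.807, so f(n) = O(n^(d-ε)) — Case 1.
  The recursion cost dominates: T(n) = Θ(n^d) = Θ(n^log₂(7)).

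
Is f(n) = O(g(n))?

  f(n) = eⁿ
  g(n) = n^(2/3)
False

f(n) = eⁿ is O(eⁿ), and g(n) = n^(2/3) is O(n^(2/3)).
Since O(eⁿ) grows faster than O(n^(2/3)), f(n) = O(g(n)) is false.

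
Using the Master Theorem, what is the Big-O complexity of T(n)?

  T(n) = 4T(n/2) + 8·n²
Θ(n² log n)

Master Theorem: a = 4, b = 2, f(n) = 8·n².
Compute the critical exponent d = log₂(4) = 2.
Compare f(n) = Θ(n²) against n^d:
  k = 2 = d, so f(n) = Θ(n^d) — Case 2.
  Work is balanced across levels: T(n) = Θ(n^d log n) = Θ(n² log n).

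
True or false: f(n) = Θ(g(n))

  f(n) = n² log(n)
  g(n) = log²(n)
False

f(n) = n² log(n) is O(n² log n), and g(n) = log²(n) is O(log² n).
Since they have different growth rates, f(n) = Θ(g(n)) is false.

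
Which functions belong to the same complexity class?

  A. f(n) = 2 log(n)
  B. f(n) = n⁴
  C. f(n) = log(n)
A and C

Examining each function:
  A. 2 log(n) is O(log n)
  B. n⁴ is O(n⁴)
  C. log(n) is O(log n)

Functions A and C both have the same complexity class.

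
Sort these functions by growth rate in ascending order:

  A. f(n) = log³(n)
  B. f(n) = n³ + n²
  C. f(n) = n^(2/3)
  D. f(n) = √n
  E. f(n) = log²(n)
E < A < D < C < B

Comparing growth rates:
E = log²(n) is O(log² n)
A = log³(n) is O(log³ n)
D = √n is O(√n)
C = n^(2/3) is O(n^(2/3))
B = n³ + n² is O(n³)

Therefore, the order from slowest to fastest is: E < A < D < C < B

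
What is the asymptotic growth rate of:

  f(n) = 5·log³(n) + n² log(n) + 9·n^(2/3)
Θ(n² log n)

Order the terms by growth rate: 5·log³(n) ≺ 9·n^(2/3) ≺ n² log(n).
The fastest-growing term n² log(n) dominates as n → ∞; dropping its constant factor gives Θ(n² log n).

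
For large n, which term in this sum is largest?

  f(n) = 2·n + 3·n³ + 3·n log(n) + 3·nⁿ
3·nⁿ

Looking at each term:
  - 2·n is O(n)
  - 3·n³ is O(n³)
  - 3·n log(n) is O(n log n)
  - 3·nⁿ is O(nⁿ)

The term 3·nⁿ (O(nⁿ)) grows fastest and dominates all others.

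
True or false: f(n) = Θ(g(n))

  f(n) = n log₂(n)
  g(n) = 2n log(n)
True

f(n) = n log₂(n) and g(n) = 2n log(n) are both O(n log n).
Since they have the same asymptotic growth rate, f(n) = Θ(g(n)) is true.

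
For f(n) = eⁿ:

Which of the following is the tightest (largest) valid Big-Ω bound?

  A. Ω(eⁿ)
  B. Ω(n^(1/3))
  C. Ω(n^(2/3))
A

f(n) = eⁿ is Ω(eⁿ).
All listed options are valid Big-Ω bounds (lower bounds),
but Ω(eⁿ) is the tightest (largest valid bound).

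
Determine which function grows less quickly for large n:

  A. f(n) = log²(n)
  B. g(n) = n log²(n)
A

f(n) = log²(n) is O(log² n), while g(n) = n log²(n) is O(n log² n).
Since O(log² n) grows slower than O(n log² n), f(n) is dominated.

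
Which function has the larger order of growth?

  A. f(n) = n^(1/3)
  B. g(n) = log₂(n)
A

f(n) = n^(1/3) is O(n^(1/3)), while g(n) = log₂(n) is O(log n).
Since O(n^(1/3)) grows faster than O(log n), f(n) dominates.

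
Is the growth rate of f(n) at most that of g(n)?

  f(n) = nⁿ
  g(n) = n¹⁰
False

f(n) = nⁿ is O(nⁿ), and g(n) = n¹⁰ is O(n¹⁰).
Since O(nⁿ) grows faster than O(n¹⁰), f(n) = O(g(n)) is false.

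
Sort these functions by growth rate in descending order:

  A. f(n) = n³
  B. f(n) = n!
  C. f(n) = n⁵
B > C > A

Comparing growth rates:
B = n! is O(n!)
C = n⁵ is O(n⁵)
A = n³ is O(n³)

Therefore, the order from fastest to slowest is: B > C > A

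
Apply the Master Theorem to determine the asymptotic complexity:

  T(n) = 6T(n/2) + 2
Θ(n^log₂(6))

Master Theorem: a = 6, b = 2, f(n) = 2.
Compute the critical exponent d = log₂(6) = 2.585.
Compare f(n) = Θ(1) against n^d:
  k = 0 < d = 2.585, so f(n) = O(n^(d-ε)) — Case 1.
  The recursion cost dominates: T(n) = Θ(n^d) = Θ(n^log₂(6)).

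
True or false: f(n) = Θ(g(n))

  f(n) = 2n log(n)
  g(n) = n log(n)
True

f(n) = 2n log(n) and g(n) = n log(n) are both O(n log n).
Since they have the same asymptotic growth rate, f(n) = Θ(g(n)) is true.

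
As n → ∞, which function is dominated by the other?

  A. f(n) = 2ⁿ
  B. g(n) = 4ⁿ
A

f(n) = 2ⁿ is O(2ⁿ), while g(n) = 4ⁿ is O(4ⁿ).
Since O(2ⁿ) grows slower than O(4ⁿ), f(n) is dominated.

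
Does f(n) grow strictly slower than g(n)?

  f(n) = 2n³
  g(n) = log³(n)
False

f(n) = 2n³ is O(n³), and g(n) = log³(n) is O(log³ n).
Since O(n³) grows faster than or equal to O(log³ n), f(n) = o(g(n)) is false.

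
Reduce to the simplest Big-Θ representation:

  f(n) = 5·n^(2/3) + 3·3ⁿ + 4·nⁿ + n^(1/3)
Θ(nⁿ)

Order the terms by growth rate: n^(1/3) ≺ 5·n^(2/3) ≺ 3·3ⁿ ≺ 4·nⁿ.
The fastest-growing term 4·nⁿ dominates as n → ∞; dropping its constant factor gives Θ(nⁿ).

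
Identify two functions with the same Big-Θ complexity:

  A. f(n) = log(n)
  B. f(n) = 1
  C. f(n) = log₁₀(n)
A and C

Examining each function:
  A. log(n) is O(log n)
  B. 1 is O(1)
  C. log₁₀(n) is O(log n)

Functions A and C both have the same complexity class.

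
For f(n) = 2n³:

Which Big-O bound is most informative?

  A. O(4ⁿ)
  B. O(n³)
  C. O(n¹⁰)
B

f(n) = 2n³ is O(n³).
All listed options are valid Big-O bounds (upper bounds),
but O(n³) is the tightest (smallest valid bound).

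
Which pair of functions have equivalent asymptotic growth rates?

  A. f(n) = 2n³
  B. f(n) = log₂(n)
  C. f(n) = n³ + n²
A and C

Examining each function:
  A. 2n³ is O(n³)
  B. log₂(n) is O(log n)
  C. n³ + n² is O(n³)

Functions A and C both have the same complexity class.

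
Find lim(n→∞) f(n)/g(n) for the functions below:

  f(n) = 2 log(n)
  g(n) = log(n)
2

Since 2 log(n) and log(n) have the same growth rate (O(log n)),
the ratio converges to a constant: 2.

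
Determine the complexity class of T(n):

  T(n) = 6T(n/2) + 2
Θ(n^log₂(6))

Master Theorem: a = 6, b = 2, f(n) = 2.
Compute the critical exponent d = log₂(6) = 2.585.
Compare f(n) = Θ(1) against n^d:
  k = 0 < d = 2.585, so f(n) = O(n^(d-ε)) — Case 1.
  The recursion cost dominates: T(n) = Θ(n^d) = Θ(n^log₂(6)).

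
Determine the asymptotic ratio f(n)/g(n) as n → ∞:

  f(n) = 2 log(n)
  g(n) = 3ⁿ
0

Since 2 log(n) (O(log n)) grows slower than 3ⁿ (O(3ⁿ)),
the ratio f(n)/g(n) → 0 as n → ∞.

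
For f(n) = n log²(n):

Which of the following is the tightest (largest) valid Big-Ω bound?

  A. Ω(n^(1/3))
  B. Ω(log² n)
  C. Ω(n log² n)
C

f(n) = n log²(n) is Ω(n log² n).
All listed options are valid Big-Ω bounds (lower bounds),
but Ω(n log² n) is the tightest (largest valid bound).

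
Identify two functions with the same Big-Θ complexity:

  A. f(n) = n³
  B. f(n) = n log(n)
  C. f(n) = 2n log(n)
B and C

Examining each function:
  A. n³ is O(n³)
  B. n log(n) is O(n log n)
  C. 2n log(n) is O(n log n)

Functions B and C both have the same complexity class.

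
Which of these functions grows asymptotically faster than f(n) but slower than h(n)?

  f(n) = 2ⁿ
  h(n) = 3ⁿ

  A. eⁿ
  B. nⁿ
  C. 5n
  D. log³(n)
A

We need g(n) with 2ⁿ = o(g(n)) and g(n) = o(3ⁿ), i.e. O(2ⁿ) ≺ g ≺ O(3ⁿ).
Check each option:
  A. eⁿ — O(eⁿ) is strictly between O(2ⁿ) and O(3ⁿ) ✓
  B. nⁿ — O(nⁿ) does not grow strictly slower than h(n)
  C. 5n — O(n) does not grow strictly faster than f(n)
  D. log³(n) — O(log³ n) does not grow strictly faster than f(n)

Only option A (eⁿ) lies strictly between.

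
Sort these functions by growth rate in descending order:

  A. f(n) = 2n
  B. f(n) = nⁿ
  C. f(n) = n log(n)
B > C > A

Comparing growth rates:
B = nⁿ is O(nⁿ)
C = n log(n) is O(n log n)
A = 2n is O(n)

Therefore, the order from fastest to slowest is: B > C > A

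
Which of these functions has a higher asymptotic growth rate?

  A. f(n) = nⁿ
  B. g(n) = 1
A

f(n) = nⁿ is O(nⁿ), while g(n) = 1 is O(1).
Since O(nⁿ) grows faster than O(1), f(n) dominates.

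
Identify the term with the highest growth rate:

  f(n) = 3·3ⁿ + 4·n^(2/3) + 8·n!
8·n!

Looking at each term:
  - 3·3ⁿ is O(3ⁿ)
  - 4·n^(2/3) is O(n^(2/3))
  - 8·n! is O(n!)

The term 8·n! (O(n!)) grows fastest and dominates all others.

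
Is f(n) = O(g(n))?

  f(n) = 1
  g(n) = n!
True

f(n) = 1 is O(1), and g(n) = n! is O(n!).
Since O(1) ⊆ O(n!) (f grows no faster than g), f(n) = O(g(n)) is true.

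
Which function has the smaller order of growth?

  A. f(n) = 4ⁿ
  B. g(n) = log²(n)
B

f(n) = 4ⁿ is O(4ⁿ), while g(n) = log²(n) is O(log² n).
Since O(log² n) grows slower than O(4ⁿ), g(n) is dominated.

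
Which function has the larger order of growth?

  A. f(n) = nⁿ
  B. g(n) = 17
A

f(n) = nⁿ is O(nⁿ), while g(n) = 17 is O(1).
Since O(nⁿ) grows faster than O(1), f(n) dominates.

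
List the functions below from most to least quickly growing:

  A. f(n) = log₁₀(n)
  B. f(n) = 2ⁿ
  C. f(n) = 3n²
B > C > A

Comparing growth rates:
B = 2ⁿ is O(2ⁿ)
C = 3n² is O(n²)
A = log₁₀(n) is O(log n)

Therefore, the order from fastest to slowest is: B > C > A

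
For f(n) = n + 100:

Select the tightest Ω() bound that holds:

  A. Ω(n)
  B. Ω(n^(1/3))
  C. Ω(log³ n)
A

f(n) = n + 100 is Ω(n).
All listed options are valid Big-Ω bounds (lower bounds),
but Ω(n) is the tightest (largest valid bound).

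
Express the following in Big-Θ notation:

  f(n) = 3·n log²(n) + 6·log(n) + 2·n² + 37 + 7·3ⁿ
Θ(3ⁿ)

Order the terms by growth rate: 37 ≺ 6·log(n) ≺ 3·n log²(n) ≺ 2·n² ≺ 7·3ⁿ.
The fastest-growing term 7·3ⁿ dominates as n → ∞; dropping its constant factor gives Θ(3ⁿ).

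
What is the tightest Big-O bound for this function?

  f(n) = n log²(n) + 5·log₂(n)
O(n log² n)

The dominant term in n log²(n) + 5·log₂(n) is n log²(n), which is Θ(n log² n).
Lower-order terms (5·log₂(n)) are asymptotically negligible.
Constants are absorbed, so the tightest bound is O(n log² n).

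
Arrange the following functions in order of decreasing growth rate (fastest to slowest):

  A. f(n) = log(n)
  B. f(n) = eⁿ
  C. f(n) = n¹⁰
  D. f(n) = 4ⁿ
D > B > C > A

Comparing growth rates:
D = 4ⁿ is O(4ⁿ)
B = eⁿ is O(eⁿ)
C = n¹⁰ is O(n¹⁰)
A = log(n) is O(log n)

Therefore, the order from fastest to slowest is: D > B > C > A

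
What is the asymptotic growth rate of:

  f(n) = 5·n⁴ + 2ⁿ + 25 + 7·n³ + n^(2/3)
Θ(2ⁿ)

Order the terms by growth rate: 25 ≺ n^(2/3) ≺ 7·n³ ≺ 5·n⁴ ≺ 2ⁿ.
The fastest-growing term 2ⁿ dominates as n → ∞; dropping its constant factor gives Θ(2ⁿ).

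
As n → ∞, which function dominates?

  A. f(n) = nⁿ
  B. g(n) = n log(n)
A

f(n) = nⁿ is O(nⁿ), while g(n) = n log(n) is O(n log n).
Since O(nⁿ) grows faster than O(n log n), f(n) dominates.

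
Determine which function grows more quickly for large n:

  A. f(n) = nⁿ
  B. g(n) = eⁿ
A

f(n) = nⁿ is O(nⁿ), while g(n) = eⁿ is O(eⁿ).
Since O(nⁿ) grows faster than O(eⁿ), f(n) dominates.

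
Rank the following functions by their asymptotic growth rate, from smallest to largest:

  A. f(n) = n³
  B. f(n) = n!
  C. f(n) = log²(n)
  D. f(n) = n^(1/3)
C < D < A < B

Comparing growth rates:
C = log²(n) is O(log² n)
D = n^(1/3) is O(n^(1/3))
A = n³ is O(n³)
B = n! is O(n!)

Therefore, the order from slowest to fastest is: C < D < A < B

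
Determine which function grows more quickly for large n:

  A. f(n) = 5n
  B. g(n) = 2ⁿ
B

f(n) = 5n is O(n), while g(n) = 2ⁿ is O(2ⁿ).
Since O(2ⁿ) grows faster than O(n), g(n) dominates.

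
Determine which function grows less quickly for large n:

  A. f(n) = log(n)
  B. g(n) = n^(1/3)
A

f(n) = log(n) is O(log n), while g(n) = n^(1/3) is O(n^(1/3)).
Since O(log n) grows slower than O(n^(1/3)), f(n) is dominated.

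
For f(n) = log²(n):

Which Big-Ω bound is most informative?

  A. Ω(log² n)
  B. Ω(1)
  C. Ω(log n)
A

f(n) = log²(n) is Ω(log² n).
All listed options are valid Big-Ω bounds (lower bounds),
but Ω(log² n) is the tightest (largest valid bound).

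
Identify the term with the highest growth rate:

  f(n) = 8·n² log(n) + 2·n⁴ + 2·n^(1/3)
2·n⁴

Looking at each term:
  - 8·n² log(n) is O(n² log n)
  - 2·n⁴ is O(n⁴)
  - 2·n^(1/3) is O(n^(1/3))

The term 2·n⁴ (O(n⁴)) grows fastest and dominates all others.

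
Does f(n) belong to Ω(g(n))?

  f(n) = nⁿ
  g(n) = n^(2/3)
True

f(n) = nⁿ is O(nⁿ), and g(n) = n^(2/3) is O(n^(2/3)).
Since O(nⁿ) grows at least as fast as O(n^(2/3)), f(n) = Ω(g(n)) is true.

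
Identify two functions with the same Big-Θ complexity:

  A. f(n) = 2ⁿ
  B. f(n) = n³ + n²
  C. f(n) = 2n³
B and C

Examining each function:
  A. 2ⁿ is O(2ⁿ)
  B. n³ + n² is O(n³)
  C. 2n³ is O(n³)

Functions B and C both have the same complexity class.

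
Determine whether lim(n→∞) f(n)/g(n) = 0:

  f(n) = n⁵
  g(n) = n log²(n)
False

f(n) = n⁵ is O(n⁵), and g(n) = n log²(n) is O(n log² n).
Since O(n⁵) grows faster than or equal to O(n log² n), f(n) = o(g(n)) is false.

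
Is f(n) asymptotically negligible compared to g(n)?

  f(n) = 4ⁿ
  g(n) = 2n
False

f(n) = 4ⁿ is O(4ⁿ), and g(n) = 2n is O(n).
Since O(4ⁿ) grows faster than or equal to O(n), f(n) = o(g(n)) is false.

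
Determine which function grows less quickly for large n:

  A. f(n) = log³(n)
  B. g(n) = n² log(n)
A

f(n) = log³(n) is O(log³ n), while g(n) = n² log(n) is O(n² log n).
Since O(log³ n) grows slower than O(n² log n), f(n) is dominated.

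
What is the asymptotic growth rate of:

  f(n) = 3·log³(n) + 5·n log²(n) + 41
Θ(n log² n)

Order the terms by growth rate: 41 ≺ 3·log³(n) ≺ 5·n log²(n).
The fastest-growing term 5·n log²(n) dominates as n → ∞; dropping its constant factor gives Θ(n log² n).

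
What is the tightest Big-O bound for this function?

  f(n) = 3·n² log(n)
O(n² log n)

The dominant term in 3·n² log(n) is 3·n² log(n), which is Θ(n² log n).
Constants are absorbed, so the tightest bound is O(n² log n).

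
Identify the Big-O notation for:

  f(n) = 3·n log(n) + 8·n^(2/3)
O(n log n)

The dominant term in 3·n log(n) + 8·n^(2/3) is 3·n log(n), which is Θ(n log n).
Lower-order terms (8·n^(2/3)) are asymptotically negligible.
Constants are absorbed, so the tightest bound is O(n log n).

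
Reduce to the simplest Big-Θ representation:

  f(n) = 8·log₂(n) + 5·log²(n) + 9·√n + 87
Θ(√n)

Order the terms by growth rate: 87 ≺ 8·log₂(n) ≺ 5·log²(n) ≺ 9·√n.
The fastest-growing term 9·√n dominates as n → ∞; dropping its constant factor gives Θ(√n).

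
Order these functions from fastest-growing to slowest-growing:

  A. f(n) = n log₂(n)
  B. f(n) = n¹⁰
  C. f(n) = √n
B > A > C

Comparing growth rates:
B = n¹⁰ is O(n¹⁰)
A = n log₂(n) is O(n log n)
C = √n is O(√n)

Therefore, the order from fastest to slowest is: B > A > C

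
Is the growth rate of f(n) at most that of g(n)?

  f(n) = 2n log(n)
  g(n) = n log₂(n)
True

f(n) = 2n log(n) and g(n) = n log₂(n) are both O(n log n).
Big-O permits equal growth rates (f ≤ c·g for some c), so f(n) = O(g(n)) is true.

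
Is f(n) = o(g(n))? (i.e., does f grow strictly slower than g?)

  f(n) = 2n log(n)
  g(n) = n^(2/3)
False

f(n) = 2n log(n) is O(n log n), and g(n) = n^(2/3) is O(n^(2/3)).
Since O(n log n) grows faster than or equal to O(n^(2/3)), f(n) = o(g(n)) is false.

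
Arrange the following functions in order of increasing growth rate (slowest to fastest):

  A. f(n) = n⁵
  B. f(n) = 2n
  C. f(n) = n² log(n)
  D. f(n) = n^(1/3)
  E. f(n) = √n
D < E < B < C < A

Comparing growth rates:
D = n^(1/3) is O(n^(1/3))
E = √n is O(√n)
B = 2n is O(n)
C = n² log(n) is O(n² log n)
A = n⁵ is O(n⁵)

Therefore, the order from slowest to fastest is: D < E < B < C < A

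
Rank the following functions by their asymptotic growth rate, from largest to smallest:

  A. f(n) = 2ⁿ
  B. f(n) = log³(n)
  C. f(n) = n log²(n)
A > C > B

Comparing growth rates:
A = 2ⁿ is O(2ⁿ)
C = n log²(n) is O(n log² n)
B = log³(n) is O(log³ n)

Therefore, the order from fastest to slowest is: A > C > B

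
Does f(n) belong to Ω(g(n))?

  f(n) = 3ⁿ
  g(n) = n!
False

f(n) = 3ⁿ is O(3ⁿ), and g(n) = n! is O(n!).
Since O(3ⁿ) grows slower than O(n!), f(n) = Ω(g(n)) is false.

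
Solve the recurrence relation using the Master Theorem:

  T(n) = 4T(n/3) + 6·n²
Θ(n²)

Master Theorem: a = 4, b = 3, f(n) = 6·n².
Compute the critical exponent d = log₃(4) = 1.262.
Compare f(n) = Θ(n²) against n^d:
  k = 2 > d = 1.262, so f(n) = Ω(n^(d+ε)) — Case 3.
  Regularity: a·(n/b)^2/n^2 = a/b^2 = 4/9 < 1 ✓.
  The top-level work dominates: T(n) = Θ(f(n)) = Θ(n²).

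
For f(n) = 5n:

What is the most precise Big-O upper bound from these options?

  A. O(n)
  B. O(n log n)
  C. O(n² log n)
A

f(n) = 5n is O(n).
All listed options are valid Big-O bounds (upper bounds),
but O(n) is the tightest (smallest valid bound).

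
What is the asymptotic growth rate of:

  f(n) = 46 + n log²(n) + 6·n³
Θ(n³)

Order the terms by growth rate: 46 ≺ n log²(n) ≺ 6·n³.
The fastest-growing term 6·n³ dominates as n → ∞; dropping its constant factor gives Θ(n³).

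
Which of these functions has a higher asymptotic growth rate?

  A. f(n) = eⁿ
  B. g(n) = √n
A

f(n) = eⁿ is O(eⁿ), while g(n) = √n is O(√n).
Since O(eⁿ) grows faster than O(√n), f(n) dominates.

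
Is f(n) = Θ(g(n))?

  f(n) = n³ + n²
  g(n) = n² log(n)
False

f(n) = n³ + n² is O(n³), and g(n) = n² log(n) is O(n² log n).
Since they have different growth rates, f(n) = Θ(g(n)) is false.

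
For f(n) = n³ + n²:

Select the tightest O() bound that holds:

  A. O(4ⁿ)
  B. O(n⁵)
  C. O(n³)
C

f(n) = n³ + n² is O(n³).
All listed options are valid Big-O bounds (upper bounds),
but O(n³) is the tightest (smallest valid bound).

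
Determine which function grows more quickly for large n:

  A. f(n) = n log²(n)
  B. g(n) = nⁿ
B

f(n) = n log²(n) is O(n log² n), while g(n) = nⁿ is O(nⁿ).
Since O(nⁿ) grows faster than O(n log² n), g(n) dominates.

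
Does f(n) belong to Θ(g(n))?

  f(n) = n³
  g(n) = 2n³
True

f(n) = n³ and g(n) = 2n³ are both O(n³).
Since they have the same asymptotic growth rate, f(n) = Θ(g(n)) is true.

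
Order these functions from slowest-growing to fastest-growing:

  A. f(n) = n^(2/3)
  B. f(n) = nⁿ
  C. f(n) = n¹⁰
A < C < B

Comparing growth rates:
A = n^(2/3) is O(n^(2/3))
C = n¹⁰ is O(n¹⁰)
B = nⁿ is O(nⁿ)

Therefore, the order from slowest to fastest is: A < C < B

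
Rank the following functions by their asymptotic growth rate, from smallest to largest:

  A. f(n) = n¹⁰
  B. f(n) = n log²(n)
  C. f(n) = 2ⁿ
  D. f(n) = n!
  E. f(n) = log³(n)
E < B < A < C < D

Comparing growth rates:
E = log³(n) is O(log³ n)
B = n log²(n) is O(n log² n)
A = n¹⁰ is O(n¹⁰)
C = 2ⁿ is O(2ⁿ)
D = n! is O(n!)

Therefore, the order from slowest to fastest is: E < B < A < C < D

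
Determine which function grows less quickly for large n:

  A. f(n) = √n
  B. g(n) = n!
A

f(n) = √n is O(√n), while g(n) = n! is O(n!).
Since O(√n) grows slower than O(n!), f(n) is dominated.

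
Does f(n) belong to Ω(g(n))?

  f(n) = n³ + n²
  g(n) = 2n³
True

f(n) = n³ + n² and g(n) = 2n³ are both O(n³).
Big-Ω permits equal growth rates (f ≥ c·g for some c > 0), so f(n) = Ω(g(n)) is true.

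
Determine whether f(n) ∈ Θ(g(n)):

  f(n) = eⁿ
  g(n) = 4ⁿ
False

f(n) = eⁿ is O(eⁿ), and g(n) = 4ⁿ is O(4ⁿ).
Since they have different growth rates, f(n) = Θ(g(n)) is false.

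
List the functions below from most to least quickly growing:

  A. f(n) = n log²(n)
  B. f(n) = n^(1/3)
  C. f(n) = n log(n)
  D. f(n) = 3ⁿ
D > A > C > B

Comparing growth rates:
D = 3ⁿ is O(3ⁿ)
A = n log²(n) is O(n log² n)
C = n log(n) is O(n log n)
B = n^(1/3) is O(n^(1/3))

Therefore, the order from fastest to slowest is: D > A > C > B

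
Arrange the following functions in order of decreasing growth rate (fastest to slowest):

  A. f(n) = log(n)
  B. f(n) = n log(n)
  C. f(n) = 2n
B > C > A

Comparing growth rates:
B = n log(n) is O(n log n)
C = 2n is O(n)
A = log(n) is O(log n)

Therefore, the order from fastest to slowest is: B > C > A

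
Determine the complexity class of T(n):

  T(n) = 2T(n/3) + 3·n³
Θ(n³)

Master Theorem: a = 2, b = 3, f(n) = 3·n³.
Compute the critical exponent d = log₃(2) = 0.631.
Compare f(n) = Θ(n³) against n^d:
  k = 3 > d = 0.631, so f(n) = Ω(n^(d+ε)) — Case 3.
  Regularity: a·(n/b)^3/n^3 = a/b^3 = 2/27 < 1 ✓.
  The top-level work dominates: T(n) = Θ(f(n)) = Θ(n³).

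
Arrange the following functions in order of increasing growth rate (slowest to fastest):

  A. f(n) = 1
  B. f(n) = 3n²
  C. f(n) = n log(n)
A < C < B

Comparing growth rates:
A = 1 is O(1)
C = n log(n) is O(n log n)
B = 3n² is O(n²)

Therefore, the order from slowest to fastest is: A < C < B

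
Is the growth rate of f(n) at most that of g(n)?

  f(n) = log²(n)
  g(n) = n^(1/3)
True

f(n) = log²(n) is O(log² n), and g(n) = n^(1/3) is O(n^(1/3)).
Since O(log² n) ⊆ O(n^(1/3)) (f grows no faster than g), f(n) = O(g(n)) is true.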